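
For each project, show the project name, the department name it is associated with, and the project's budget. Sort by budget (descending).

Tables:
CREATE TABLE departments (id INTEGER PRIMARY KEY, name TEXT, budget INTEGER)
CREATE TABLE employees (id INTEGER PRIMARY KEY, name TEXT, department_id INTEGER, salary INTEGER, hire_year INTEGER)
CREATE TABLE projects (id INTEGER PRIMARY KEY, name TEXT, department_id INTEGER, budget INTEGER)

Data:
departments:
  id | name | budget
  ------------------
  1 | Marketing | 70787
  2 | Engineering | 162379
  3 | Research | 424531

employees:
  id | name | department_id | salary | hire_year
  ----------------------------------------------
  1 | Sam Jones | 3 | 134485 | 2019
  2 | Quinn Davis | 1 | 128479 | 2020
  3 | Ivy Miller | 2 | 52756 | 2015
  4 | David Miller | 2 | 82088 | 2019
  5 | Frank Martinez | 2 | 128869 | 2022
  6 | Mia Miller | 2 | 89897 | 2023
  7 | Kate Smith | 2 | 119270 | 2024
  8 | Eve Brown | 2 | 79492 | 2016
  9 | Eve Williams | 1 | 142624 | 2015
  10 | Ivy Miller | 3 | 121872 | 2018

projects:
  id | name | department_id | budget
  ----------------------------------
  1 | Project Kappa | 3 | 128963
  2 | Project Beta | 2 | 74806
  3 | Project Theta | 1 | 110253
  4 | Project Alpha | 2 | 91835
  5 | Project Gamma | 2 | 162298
SELECT c.name, p.name AS department, c.budget FROM projects c JOIN departments p ON c.department_id = p.id ORDER BY c.budget DESC

Execution result:
name | department | budget
Project Gamma | Engineering | 162298
Project Kappa | Research | 128963
Project Theta | Marketing | 110253
Project Alpha | Engineering | 91835
Project Beta | Engineering | 74806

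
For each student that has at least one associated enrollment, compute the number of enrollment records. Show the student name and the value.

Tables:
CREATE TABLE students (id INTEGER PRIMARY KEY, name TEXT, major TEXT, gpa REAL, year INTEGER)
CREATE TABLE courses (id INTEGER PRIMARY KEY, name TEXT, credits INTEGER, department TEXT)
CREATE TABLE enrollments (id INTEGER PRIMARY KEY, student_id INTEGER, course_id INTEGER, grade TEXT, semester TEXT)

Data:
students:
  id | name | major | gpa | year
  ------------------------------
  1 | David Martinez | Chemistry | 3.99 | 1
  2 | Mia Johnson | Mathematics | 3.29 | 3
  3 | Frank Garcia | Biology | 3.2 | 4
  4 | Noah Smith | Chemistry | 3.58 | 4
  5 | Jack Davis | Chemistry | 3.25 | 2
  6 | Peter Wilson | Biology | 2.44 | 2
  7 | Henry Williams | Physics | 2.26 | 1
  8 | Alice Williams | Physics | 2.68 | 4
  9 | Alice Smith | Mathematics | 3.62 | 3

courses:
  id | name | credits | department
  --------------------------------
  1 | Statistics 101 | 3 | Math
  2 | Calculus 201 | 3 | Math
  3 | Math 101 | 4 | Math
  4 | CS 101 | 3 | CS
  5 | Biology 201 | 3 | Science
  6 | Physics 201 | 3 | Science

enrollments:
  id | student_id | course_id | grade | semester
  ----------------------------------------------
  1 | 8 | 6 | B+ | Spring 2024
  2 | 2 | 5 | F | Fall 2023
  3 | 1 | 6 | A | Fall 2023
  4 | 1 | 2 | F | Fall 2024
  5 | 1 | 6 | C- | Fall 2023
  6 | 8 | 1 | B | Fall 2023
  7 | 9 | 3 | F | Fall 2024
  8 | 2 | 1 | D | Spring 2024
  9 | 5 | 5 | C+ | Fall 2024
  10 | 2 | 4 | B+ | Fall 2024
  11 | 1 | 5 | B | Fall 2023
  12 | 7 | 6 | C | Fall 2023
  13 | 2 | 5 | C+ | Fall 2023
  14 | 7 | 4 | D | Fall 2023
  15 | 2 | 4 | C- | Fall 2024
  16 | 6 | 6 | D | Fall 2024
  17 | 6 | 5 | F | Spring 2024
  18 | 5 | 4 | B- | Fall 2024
SELECT p.name, COUNT(*) AS n FROM enrollments c JOIN students p ON c.student_id = p.id GROUP BY p.id, p.name

Execution result:
name | n
David Martinez | 4
Mia Johnson | 5
Jack Davis | 2
Peter Wilson | 2
Henry Williams | 2
Alice Williams | 2
Alice Smith | 1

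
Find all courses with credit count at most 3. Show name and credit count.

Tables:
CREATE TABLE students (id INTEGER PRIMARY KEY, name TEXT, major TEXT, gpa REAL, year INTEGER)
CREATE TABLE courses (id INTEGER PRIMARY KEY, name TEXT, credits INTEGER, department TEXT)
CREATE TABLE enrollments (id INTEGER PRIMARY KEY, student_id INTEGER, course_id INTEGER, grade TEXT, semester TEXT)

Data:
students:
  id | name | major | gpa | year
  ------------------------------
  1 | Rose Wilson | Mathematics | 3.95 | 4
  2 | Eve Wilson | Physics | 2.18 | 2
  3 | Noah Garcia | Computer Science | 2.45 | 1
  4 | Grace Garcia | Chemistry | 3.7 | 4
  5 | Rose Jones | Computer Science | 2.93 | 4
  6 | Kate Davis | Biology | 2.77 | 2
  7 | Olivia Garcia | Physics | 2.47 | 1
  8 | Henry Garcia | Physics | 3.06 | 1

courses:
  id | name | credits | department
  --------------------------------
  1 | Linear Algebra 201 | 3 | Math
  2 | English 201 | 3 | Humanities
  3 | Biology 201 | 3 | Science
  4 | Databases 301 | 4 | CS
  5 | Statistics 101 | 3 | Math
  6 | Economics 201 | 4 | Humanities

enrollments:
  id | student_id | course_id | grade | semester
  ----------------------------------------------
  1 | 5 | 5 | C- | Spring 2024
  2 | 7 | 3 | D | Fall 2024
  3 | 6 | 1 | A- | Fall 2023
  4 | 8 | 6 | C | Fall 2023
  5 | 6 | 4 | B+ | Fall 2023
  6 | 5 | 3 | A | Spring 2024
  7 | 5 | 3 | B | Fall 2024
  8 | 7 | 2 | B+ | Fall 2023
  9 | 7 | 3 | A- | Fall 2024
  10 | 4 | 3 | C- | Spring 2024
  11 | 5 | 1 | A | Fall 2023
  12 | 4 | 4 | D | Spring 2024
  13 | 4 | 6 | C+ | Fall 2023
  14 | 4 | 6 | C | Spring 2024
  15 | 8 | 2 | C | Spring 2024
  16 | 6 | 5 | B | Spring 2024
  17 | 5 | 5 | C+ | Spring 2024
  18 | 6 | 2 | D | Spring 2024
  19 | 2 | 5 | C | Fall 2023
SELECT name, credits FROM courses WHERE credits <= 3

Execution result:
name | credits
Linear Algebra 201 | 3
English 201 | 3
Biology 201 | 3
Statistics 101 | 3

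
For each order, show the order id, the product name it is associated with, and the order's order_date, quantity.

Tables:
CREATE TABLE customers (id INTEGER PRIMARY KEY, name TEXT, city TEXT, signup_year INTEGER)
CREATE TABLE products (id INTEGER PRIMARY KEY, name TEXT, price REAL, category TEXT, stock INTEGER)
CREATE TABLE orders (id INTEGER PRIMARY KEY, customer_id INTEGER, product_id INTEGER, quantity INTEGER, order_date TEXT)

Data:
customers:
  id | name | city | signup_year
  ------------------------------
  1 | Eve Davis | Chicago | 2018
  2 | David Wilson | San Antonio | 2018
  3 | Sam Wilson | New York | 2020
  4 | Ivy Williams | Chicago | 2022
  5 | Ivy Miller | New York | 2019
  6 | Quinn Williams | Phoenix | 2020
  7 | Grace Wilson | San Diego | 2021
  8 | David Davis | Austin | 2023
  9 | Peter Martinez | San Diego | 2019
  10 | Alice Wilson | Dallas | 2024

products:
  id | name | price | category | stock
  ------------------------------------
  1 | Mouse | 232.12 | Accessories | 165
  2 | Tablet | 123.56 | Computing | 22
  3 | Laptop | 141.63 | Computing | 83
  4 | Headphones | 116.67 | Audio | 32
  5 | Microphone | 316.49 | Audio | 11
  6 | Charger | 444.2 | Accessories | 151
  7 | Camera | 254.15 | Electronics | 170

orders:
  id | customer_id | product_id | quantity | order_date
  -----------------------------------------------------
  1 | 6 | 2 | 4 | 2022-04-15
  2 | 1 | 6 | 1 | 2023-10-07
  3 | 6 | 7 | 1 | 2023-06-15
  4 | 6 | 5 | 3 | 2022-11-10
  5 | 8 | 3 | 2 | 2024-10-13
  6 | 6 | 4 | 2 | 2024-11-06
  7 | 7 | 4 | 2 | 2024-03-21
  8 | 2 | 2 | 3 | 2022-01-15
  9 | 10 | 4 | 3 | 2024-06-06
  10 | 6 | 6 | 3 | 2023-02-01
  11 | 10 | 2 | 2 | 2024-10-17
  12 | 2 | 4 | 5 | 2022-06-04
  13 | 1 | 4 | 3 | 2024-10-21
SELECT c.id, p.name AS product, c.order_date, c.quantity FROM orders c JOIN products p ON c.product_id = p.id

Execution result:
id | product | order_date | quantity
1 | Tablet | 2022-04-15 | 4
2 | Charger | 2023-10-07 | 1
3 | Camera | 2023-06-15 | 1
4 | Microphone | 2022-11-10 | 3
5 | Laptop | 2024-10-13 | 2
6 | Headphones | 2024-11-06 | 2
7 | Headphones | 2024-03-21 | 2
8 | Tablet | 2022-01-15 | 3
9 | Headphones | 2024-06-06 | 3
10 | Charger | 2023-02-01 | 3
11 | Tablet | 2024-10-17 | 2
12 | Headphones | 2022-06-04 | 5
13 | Headphones | 2024-10-21 | 3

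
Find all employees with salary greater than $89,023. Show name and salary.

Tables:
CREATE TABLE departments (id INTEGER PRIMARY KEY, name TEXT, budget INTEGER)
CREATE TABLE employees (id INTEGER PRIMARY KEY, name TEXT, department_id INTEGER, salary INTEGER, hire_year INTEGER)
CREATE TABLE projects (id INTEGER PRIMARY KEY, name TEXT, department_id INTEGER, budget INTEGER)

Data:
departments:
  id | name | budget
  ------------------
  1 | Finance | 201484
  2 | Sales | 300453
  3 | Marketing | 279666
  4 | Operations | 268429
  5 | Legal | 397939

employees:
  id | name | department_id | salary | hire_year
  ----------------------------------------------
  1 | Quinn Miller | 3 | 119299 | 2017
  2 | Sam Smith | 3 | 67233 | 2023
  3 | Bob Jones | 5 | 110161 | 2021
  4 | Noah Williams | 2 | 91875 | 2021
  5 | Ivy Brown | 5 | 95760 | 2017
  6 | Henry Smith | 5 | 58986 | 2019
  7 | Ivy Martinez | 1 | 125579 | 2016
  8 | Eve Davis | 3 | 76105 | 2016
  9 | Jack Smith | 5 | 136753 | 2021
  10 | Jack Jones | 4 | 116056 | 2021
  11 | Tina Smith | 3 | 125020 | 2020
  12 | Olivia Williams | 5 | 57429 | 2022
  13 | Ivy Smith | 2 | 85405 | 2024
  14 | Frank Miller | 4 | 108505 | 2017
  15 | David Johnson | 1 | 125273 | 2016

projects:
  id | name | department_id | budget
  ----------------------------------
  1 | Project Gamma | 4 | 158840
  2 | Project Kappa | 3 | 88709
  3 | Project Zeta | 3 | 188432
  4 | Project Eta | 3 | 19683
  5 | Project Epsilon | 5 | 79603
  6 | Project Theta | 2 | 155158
SELECT name, salary FROM employees WHERE salary > 89023

Execution result:
name | salary
Quinn Miller | 119299
Bob Jones | 110161
Noah Williams | 91875
Ivy Brown | 95760
Ivy Martinez | 125579
Jack Smith | 136753
Jack Jones | 116056
Tina Smith | 125020
Frank Miller | 108505
David Johnson | 125273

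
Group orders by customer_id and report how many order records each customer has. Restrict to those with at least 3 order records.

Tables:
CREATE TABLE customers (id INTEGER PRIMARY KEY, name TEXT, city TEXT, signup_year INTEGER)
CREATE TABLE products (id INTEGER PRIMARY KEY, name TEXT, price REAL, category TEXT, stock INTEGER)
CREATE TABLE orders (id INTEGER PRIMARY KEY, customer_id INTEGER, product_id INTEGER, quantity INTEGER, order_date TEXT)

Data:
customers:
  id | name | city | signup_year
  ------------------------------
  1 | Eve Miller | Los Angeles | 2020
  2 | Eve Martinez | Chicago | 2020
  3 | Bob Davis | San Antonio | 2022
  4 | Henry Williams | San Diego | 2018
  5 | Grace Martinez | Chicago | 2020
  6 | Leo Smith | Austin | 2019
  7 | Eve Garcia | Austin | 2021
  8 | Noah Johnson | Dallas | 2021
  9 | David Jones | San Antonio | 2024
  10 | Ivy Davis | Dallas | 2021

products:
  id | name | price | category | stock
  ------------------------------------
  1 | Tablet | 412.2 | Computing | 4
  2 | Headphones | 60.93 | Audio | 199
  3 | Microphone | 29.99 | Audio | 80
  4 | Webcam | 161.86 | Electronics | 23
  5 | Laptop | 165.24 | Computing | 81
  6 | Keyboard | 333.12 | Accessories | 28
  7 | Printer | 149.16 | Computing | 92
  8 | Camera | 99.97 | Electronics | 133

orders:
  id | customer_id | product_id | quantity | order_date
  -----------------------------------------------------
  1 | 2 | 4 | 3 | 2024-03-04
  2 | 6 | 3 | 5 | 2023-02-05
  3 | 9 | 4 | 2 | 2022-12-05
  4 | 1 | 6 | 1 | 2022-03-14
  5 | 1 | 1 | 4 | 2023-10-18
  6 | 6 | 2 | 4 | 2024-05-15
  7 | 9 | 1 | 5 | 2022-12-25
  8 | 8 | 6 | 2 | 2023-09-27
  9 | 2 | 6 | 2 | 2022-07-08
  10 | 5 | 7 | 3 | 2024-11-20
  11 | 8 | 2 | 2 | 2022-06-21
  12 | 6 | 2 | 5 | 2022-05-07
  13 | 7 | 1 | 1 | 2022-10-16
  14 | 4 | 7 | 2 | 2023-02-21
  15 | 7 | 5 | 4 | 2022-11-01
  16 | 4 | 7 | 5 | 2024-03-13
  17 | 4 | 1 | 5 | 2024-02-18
SELECT customer_id, COUNT(*) AS order_count FROM orders GROUP BY customer_id HAVING COUNT(*) >= 3

Execution result:
customer_id | order_count
4 | 3
6 | 3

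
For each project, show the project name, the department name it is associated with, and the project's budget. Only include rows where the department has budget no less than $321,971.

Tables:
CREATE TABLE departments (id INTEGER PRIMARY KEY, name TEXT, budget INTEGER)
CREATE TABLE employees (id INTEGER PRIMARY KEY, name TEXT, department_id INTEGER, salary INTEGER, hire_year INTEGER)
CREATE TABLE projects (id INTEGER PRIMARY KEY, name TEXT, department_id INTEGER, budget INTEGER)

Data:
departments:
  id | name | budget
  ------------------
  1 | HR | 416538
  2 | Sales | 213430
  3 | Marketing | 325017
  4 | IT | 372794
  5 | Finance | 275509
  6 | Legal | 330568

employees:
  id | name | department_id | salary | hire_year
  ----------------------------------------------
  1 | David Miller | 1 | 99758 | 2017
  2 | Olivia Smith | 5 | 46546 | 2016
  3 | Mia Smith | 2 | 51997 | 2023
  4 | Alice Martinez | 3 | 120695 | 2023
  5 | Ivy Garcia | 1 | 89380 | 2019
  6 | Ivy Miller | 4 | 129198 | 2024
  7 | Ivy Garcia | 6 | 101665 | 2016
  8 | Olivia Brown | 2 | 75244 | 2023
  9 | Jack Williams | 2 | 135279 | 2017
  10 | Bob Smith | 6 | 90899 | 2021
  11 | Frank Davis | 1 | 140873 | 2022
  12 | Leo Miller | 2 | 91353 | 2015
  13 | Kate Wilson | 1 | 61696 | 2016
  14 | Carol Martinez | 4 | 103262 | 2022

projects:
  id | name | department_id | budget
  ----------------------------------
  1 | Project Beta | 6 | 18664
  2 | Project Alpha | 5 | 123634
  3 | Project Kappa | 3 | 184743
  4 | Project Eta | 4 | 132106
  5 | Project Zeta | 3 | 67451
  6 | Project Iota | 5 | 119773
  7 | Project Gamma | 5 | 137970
SELECT c.name, p.name AS department, c.budget FROM projects c JOIN departments p ON c.department_id = p.id WHERE p.budget >= 321971

Execution result:
name | department | budget
Project Beta | Legal | 18664
Project Kappa | Marketing | 184743
Project Eta | IT | 132106
Project Zeta | Marketing | 67451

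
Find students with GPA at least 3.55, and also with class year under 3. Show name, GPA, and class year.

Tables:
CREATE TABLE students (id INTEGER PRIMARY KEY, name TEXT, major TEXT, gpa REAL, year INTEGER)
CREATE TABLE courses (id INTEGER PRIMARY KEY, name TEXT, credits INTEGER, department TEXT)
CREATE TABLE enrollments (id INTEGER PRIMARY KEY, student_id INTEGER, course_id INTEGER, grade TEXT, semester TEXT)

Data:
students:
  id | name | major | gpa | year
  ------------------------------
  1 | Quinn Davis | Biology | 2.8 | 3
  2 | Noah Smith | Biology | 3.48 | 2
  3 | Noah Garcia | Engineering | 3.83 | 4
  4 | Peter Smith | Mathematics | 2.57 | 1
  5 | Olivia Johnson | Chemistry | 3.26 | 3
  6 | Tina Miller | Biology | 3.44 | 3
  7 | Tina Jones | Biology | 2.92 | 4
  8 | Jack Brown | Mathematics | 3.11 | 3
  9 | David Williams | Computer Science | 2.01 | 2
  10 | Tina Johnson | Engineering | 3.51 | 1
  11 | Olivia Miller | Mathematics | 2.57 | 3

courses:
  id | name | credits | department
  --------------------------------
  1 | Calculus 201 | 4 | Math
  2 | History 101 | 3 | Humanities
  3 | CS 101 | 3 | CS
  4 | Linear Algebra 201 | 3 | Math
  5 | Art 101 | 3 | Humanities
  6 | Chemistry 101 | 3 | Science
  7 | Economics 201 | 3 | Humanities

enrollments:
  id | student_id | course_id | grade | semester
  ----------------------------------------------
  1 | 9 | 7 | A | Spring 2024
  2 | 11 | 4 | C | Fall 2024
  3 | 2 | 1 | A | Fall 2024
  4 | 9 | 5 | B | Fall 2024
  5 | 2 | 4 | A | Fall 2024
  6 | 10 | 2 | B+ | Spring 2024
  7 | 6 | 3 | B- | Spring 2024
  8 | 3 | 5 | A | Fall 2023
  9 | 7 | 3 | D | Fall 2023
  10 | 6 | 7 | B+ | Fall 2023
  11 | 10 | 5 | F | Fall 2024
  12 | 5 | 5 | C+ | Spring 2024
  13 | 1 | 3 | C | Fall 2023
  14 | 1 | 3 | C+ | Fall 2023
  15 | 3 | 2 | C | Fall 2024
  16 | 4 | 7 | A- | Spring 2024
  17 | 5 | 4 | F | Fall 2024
SELECT name, gpa, year FROM students WHERE gpa >= 3.55 AND year < 3

Execution result:
(no rows)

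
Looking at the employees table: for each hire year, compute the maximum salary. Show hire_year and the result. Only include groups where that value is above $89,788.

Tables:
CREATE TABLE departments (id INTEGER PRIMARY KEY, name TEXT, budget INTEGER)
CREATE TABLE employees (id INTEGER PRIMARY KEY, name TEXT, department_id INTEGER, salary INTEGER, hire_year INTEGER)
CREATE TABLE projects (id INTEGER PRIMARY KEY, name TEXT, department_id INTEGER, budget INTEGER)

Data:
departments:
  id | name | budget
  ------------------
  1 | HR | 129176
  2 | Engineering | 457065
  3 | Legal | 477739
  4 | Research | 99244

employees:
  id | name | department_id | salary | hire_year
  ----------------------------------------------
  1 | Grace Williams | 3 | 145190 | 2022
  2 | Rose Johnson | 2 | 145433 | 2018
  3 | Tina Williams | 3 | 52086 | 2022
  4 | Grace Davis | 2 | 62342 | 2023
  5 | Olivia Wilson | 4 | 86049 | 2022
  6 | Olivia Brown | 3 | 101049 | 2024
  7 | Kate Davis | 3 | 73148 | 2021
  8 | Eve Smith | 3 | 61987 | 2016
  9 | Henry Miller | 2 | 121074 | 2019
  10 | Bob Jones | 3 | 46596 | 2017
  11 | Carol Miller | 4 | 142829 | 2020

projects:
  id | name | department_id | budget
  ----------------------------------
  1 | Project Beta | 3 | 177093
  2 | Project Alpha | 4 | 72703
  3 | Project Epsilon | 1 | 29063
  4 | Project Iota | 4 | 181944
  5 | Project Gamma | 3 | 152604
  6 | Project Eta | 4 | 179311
SELECT hire_year, MAX(salary) AS max_salary FROM employees GROUP BY hire_year HAVING MAX(salary) > 89788

Execution result:
hire_year | max_salary
2018 | 145433
2019 | 121074
2020 | 142829
2022 | 145190
2024 | 101049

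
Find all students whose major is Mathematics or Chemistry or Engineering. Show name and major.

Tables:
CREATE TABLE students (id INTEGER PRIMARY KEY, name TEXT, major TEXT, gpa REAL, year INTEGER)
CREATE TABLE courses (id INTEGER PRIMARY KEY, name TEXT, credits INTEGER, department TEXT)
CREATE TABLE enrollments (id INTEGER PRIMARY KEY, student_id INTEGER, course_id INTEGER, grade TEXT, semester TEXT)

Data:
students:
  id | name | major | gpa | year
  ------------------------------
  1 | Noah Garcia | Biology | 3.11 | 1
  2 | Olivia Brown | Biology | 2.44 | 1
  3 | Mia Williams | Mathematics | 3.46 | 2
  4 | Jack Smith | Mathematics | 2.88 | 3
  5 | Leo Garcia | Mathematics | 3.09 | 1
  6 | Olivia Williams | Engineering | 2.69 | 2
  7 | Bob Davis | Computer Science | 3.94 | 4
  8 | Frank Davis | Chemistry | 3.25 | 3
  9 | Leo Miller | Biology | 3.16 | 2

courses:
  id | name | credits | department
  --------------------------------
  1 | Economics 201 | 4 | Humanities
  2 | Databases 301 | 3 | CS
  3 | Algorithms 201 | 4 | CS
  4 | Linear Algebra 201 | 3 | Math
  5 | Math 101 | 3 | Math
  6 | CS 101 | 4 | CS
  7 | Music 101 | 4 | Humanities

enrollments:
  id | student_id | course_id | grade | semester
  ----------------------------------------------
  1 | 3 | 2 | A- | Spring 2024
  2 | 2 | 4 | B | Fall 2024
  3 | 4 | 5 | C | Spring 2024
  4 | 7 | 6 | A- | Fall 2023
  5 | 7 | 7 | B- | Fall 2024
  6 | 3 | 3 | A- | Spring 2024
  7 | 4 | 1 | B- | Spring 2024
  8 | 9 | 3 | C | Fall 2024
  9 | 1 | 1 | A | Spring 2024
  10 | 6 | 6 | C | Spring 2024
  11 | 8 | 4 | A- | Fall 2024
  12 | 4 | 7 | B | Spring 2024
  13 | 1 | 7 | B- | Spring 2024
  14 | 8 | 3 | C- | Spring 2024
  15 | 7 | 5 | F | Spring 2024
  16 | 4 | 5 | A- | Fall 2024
SELECT name, major FROM students WHERE major IN ('Mathematics', 'Chemistry', 'Engineering')

Execution result:
name | major
Mia Williams | Mathematics
Jack Smith | Mathematics
Leo Garcia | Mathematics
Olivia Williams | Engineering
Frank Davis | Chemistry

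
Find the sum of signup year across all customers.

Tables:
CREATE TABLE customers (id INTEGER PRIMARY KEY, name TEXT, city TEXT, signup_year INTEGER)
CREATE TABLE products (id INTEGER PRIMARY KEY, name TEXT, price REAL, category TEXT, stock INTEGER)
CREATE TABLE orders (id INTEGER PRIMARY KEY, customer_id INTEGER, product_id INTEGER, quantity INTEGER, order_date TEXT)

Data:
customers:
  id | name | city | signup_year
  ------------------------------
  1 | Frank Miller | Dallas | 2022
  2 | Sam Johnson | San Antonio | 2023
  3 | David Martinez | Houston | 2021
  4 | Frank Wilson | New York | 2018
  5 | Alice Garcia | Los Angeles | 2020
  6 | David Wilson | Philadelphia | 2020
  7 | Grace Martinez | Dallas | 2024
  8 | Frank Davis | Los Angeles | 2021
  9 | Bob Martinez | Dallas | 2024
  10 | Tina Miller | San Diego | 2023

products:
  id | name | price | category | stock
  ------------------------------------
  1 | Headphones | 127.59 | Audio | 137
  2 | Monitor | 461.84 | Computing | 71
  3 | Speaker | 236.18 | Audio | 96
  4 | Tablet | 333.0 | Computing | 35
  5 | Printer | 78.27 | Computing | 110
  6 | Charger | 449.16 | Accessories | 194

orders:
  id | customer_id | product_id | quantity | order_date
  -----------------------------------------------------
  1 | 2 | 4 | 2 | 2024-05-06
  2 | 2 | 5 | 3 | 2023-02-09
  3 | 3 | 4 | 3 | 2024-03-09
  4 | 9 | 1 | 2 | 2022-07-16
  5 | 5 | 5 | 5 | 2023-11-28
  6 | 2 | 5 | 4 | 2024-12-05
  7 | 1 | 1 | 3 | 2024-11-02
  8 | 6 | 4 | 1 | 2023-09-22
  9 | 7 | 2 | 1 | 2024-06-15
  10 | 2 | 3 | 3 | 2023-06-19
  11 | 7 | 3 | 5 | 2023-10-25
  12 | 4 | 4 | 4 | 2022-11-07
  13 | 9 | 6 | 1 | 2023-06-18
SELECT SUM(signup_year) FROM customers

Execution result:
20216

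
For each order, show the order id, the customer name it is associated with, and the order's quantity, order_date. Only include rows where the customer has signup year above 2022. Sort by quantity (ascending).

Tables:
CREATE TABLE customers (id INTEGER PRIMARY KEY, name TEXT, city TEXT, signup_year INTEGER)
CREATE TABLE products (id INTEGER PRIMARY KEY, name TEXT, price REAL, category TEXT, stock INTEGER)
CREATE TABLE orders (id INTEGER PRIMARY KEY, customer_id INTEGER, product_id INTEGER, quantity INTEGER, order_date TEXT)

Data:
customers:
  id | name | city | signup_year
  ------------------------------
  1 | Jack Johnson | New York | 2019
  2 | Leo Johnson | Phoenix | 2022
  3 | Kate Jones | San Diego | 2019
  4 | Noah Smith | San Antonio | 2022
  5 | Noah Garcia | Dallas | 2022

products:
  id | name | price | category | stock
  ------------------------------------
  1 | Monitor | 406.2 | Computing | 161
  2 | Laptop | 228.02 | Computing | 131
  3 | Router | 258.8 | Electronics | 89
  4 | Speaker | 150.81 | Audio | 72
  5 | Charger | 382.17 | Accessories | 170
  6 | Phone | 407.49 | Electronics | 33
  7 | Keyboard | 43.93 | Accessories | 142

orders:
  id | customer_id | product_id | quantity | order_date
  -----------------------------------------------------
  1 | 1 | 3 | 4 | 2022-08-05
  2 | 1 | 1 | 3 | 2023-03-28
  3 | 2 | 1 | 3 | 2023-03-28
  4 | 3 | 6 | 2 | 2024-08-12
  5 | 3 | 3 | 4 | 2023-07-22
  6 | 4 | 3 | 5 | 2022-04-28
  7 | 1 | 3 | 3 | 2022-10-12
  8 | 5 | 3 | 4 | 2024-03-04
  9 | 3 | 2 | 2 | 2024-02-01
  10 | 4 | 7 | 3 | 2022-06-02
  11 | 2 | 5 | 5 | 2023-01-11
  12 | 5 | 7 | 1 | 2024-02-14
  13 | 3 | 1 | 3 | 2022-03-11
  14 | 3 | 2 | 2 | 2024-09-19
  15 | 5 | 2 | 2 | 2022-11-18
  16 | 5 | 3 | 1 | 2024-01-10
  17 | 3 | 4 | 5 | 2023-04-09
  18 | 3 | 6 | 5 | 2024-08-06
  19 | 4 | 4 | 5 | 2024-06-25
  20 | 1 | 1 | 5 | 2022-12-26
SELECT c.id, p.name AS customer, c.quantity, c.order_date FROM orders c JOIN customers p ON c.customer_id = p.id WHERE p.signup_year > 2022 ORDER BY c.quantity ASC

Execution result:
(no rows)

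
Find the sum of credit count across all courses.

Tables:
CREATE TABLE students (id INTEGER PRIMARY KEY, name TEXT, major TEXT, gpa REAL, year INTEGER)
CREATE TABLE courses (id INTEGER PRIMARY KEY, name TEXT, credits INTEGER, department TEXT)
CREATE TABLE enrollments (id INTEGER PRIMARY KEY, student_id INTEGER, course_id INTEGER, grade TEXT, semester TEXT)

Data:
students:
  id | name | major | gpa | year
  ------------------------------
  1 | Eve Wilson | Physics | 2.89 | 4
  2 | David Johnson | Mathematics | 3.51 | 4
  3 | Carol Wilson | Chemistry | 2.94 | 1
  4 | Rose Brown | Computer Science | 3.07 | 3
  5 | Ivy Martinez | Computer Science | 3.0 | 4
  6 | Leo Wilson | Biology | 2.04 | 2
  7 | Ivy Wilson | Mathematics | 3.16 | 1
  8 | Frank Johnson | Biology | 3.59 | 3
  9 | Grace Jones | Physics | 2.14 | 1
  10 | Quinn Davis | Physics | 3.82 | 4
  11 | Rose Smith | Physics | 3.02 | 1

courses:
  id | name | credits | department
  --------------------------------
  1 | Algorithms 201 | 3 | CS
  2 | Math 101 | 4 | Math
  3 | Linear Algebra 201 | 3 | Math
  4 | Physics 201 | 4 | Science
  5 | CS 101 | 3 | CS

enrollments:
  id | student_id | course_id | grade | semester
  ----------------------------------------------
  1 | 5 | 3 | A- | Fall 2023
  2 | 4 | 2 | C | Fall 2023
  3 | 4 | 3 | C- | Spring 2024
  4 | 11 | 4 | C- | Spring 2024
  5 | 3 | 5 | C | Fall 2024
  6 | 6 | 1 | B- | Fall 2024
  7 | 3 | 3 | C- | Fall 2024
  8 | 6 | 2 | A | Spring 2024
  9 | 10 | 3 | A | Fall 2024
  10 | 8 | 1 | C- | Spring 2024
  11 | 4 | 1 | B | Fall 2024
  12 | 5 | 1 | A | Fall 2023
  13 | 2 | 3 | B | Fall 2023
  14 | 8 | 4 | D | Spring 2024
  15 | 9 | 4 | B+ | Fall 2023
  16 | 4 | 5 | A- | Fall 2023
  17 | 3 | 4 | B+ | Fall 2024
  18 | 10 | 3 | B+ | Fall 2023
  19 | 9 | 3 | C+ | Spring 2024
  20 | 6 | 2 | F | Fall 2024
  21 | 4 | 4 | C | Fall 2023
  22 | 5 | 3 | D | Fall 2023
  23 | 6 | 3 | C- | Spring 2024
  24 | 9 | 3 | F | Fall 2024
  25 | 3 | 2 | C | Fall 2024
SELECT SUM(credits) FROM courses

Execution result:
17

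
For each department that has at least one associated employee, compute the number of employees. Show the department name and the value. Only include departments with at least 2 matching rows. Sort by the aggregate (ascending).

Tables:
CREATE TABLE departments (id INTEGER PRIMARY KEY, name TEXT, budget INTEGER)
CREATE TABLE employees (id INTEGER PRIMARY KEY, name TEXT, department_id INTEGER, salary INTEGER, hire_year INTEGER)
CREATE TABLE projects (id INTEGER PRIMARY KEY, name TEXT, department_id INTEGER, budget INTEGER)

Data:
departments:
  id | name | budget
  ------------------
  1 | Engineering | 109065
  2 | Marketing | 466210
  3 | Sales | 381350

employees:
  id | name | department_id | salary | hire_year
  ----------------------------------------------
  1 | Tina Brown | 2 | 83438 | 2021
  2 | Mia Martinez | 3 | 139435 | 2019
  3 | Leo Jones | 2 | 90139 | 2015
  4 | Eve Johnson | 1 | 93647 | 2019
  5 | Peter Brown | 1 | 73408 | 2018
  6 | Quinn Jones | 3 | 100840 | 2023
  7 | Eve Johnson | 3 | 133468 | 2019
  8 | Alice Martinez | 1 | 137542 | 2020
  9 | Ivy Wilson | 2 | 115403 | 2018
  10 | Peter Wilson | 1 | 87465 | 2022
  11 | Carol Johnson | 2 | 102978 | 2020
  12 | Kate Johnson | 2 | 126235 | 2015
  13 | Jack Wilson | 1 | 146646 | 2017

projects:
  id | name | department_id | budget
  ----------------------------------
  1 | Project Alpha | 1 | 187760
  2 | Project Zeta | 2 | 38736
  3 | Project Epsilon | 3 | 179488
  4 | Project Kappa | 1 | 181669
SELECT p.name, COUNT(*) AS n FROM employees c JOIN departments p ON c.department_id = p.id GROUP BY p.id, p.name HAVING COUNT(*) >= 2 ORDER BY n ASC

Execution result:
name | n
Sales | 3
Engineering | 5
Marketing | 5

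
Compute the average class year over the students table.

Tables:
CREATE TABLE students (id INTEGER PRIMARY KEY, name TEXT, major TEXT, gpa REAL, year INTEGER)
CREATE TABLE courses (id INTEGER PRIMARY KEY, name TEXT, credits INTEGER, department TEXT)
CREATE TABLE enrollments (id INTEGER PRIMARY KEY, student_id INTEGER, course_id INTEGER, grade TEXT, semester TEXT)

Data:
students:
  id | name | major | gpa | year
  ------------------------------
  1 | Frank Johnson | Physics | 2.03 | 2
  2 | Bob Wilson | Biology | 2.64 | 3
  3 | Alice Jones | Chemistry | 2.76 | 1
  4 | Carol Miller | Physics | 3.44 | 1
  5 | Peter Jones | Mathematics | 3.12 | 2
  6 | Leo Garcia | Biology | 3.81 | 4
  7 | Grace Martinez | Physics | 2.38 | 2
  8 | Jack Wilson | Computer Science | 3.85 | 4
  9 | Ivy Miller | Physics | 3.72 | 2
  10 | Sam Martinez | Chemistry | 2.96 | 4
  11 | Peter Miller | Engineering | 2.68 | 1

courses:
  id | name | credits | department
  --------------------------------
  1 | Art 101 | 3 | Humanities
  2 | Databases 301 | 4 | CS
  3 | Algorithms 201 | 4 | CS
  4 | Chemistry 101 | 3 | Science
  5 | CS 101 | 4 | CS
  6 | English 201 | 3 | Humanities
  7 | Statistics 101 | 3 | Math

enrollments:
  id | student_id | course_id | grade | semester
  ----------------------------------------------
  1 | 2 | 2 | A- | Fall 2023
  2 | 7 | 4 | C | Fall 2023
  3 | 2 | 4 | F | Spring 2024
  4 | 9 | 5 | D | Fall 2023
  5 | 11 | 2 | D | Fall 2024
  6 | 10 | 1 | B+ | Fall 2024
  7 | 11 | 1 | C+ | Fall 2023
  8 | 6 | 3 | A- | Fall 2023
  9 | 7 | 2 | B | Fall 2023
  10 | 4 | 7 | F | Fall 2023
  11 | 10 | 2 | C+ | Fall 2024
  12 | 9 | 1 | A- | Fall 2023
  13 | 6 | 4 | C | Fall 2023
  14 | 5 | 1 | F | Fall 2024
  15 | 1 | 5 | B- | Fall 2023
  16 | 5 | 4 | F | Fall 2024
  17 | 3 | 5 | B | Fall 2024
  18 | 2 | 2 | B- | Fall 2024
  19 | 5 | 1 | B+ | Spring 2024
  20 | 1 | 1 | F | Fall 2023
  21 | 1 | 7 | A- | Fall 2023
SELECT AVG(year) FROM students

Execution result:
2.36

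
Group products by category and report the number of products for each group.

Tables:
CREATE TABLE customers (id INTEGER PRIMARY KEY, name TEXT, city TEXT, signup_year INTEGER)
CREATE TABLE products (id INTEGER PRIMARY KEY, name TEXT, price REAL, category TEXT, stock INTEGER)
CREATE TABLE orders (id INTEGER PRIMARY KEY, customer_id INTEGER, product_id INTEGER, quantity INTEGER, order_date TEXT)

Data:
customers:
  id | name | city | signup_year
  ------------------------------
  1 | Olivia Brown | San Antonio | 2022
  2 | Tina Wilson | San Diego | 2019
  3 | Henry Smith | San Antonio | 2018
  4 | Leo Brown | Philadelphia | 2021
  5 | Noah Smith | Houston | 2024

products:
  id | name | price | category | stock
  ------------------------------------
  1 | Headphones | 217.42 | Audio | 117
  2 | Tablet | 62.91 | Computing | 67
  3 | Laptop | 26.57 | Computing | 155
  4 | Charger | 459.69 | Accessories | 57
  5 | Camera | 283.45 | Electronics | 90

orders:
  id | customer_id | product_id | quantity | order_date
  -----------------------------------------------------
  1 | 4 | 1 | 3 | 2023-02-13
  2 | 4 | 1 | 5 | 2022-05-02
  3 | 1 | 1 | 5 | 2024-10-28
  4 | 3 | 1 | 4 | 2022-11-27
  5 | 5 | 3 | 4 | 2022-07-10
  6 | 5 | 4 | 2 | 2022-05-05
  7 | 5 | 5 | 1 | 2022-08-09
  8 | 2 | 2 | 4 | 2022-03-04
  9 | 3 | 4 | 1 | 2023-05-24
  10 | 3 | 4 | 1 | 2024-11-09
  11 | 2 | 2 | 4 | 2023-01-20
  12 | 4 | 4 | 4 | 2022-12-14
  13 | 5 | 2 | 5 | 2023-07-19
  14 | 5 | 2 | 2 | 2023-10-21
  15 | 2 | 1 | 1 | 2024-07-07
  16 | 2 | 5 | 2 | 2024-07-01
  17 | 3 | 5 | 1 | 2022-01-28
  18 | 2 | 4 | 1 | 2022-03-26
SELECT category, COUNT(*) AS n FROM products GROUP BY category

Execution result:
category | n
Accessories | 1
Audio | 1
Computing | 2
Electronics | 1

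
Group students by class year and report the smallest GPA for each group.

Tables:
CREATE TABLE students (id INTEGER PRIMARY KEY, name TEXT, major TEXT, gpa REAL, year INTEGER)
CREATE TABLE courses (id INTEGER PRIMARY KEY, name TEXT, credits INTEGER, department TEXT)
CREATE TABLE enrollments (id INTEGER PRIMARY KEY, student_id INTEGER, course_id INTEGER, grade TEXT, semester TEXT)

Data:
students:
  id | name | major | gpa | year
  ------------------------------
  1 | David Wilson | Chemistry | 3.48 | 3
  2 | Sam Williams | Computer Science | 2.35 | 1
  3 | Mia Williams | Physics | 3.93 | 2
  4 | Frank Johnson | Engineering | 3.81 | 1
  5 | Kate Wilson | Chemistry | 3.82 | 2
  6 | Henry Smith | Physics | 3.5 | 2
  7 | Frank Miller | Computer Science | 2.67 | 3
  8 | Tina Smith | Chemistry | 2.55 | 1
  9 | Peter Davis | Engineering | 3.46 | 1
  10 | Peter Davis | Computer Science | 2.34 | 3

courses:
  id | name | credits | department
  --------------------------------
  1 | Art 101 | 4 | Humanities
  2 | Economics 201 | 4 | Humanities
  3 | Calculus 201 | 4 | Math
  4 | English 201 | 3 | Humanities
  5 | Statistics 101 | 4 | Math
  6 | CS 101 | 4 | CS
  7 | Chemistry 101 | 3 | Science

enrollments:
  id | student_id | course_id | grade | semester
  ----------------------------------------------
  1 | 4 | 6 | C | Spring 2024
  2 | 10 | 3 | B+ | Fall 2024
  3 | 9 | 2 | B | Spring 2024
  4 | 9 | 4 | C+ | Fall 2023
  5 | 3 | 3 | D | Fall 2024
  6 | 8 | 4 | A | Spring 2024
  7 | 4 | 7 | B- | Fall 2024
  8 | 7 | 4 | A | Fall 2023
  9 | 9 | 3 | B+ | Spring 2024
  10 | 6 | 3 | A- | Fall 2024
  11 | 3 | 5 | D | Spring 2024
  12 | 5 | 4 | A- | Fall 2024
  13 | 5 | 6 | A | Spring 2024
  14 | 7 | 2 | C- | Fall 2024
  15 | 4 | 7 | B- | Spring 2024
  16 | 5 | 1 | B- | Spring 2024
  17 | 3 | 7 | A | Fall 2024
SELECT year, MIN(gpa) AS min_gpa FROM students GROUP BY year

Execution result:
year | min_gpa
1 | 2.35
2 | 3.50
3 | 2.34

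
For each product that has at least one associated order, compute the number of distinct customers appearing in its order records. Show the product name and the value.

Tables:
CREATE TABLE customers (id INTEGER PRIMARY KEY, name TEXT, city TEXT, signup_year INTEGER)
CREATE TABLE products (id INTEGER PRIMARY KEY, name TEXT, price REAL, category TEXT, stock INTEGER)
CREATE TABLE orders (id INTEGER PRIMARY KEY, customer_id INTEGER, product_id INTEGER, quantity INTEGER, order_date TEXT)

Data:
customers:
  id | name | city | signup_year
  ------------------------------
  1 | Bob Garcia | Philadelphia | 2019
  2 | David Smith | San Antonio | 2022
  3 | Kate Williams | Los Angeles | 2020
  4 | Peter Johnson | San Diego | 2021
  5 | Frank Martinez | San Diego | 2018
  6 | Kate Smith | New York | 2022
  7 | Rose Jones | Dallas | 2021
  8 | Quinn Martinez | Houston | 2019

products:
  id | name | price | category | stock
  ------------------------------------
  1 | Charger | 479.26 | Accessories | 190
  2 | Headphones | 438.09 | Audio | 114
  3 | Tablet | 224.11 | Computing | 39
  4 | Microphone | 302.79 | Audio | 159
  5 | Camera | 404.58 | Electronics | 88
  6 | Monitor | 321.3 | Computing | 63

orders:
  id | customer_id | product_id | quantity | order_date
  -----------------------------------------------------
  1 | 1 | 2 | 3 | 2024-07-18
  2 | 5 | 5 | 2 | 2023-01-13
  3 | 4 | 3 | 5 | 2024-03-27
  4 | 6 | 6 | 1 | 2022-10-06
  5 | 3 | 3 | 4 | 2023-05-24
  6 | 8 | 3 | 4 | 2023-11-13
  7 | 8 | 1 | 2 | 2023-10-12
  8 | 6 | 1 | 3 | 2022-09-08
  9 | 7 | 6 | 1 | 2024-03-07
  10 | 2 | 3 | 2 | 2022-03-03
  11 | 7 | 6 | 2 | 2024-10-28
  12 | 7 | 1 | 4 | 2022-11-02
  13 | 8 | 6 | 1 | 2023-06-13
SELECT p.name, COUNT(DISTINCT c.customer_id) AS distinct_customer_count FROM orders c JOIN products p ON c.product_id = p.id GROUP BY p.id, p.name

Execution result:
name | distinct_customer_count
Charger | 3
Headphones | 1
Tablet | 4
Camera | 1
Monitor | 3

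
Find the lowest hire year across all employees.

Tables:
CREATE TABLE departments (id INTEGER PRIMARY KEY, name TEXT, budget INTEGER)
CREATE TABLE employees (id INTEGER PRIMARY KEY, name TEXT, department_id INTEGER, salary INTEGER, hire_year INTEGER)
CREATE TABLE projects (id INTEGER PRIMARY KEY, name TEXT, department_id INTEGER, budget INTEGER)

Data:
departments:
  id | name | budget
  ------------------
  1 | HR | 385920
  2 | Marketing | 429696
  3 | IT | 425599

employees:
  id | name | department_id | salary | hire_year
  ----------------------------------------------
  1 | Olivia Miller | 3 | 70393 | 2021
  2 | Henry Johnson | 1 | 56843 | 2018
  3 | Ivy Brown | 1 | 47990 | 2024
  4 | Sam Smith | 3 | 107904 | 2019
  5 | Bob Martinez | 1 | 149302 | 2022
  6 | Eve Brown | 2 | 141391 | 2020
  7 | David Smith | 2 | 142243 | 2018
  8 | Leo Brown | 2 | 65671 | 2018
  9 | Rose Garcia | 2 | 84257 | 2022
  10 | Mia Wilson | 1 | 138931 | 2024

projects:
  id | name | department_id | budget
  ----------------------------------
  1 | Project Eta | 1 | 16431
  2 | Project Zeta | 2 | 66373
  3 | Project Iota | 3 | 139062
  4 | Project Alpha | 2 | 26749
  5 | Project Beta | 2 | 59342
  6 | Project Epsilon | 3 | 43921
SELECT MIN(hire_year) FROM employees

Execution result:
2018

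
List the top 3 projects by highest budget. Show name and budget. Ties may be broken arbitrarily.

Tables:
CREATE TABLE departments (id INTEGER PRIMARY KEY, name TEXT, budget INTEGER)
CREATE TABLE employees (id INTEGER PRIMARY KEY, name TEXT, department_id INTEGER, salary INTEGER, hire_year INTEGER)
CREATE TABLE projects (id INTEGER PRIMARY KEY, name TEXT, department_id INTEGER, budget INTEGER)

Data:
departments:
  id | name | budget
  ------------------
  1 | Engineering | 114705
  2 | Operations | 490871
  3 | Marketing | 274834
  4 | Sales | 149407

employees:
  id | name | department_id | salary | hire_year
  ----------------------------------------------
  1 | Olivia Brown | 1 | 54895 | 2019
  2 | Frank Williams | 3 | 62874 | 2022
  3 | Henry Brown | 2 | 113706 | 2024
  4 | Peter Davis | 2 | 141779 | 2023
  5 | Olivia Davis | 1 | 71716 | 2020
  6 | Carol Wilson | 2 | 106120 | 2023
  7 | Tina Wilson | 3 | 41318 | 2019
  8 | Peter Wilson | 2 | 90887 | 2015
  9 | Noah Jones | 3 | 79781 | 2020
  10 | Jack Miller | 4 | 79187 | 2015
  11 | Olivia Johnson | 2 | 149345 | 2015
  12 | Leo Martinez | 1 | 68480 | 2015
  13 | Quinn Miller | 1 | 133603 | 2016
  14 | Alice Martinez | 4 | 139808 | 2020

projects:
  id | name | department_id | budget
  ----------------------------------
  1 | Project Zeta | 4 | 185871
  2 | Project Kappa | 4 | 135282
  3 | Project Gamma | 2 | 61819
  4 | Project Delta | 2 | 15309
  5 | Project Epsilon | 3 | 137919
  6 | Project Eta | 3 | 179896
SELECT name, budget FROM projects ORDER BY budget DESC LIMIT 3

Execution result:
name | budget
Project Zeta | 185871
Project Eta | 179896
Project Epsilon | 137919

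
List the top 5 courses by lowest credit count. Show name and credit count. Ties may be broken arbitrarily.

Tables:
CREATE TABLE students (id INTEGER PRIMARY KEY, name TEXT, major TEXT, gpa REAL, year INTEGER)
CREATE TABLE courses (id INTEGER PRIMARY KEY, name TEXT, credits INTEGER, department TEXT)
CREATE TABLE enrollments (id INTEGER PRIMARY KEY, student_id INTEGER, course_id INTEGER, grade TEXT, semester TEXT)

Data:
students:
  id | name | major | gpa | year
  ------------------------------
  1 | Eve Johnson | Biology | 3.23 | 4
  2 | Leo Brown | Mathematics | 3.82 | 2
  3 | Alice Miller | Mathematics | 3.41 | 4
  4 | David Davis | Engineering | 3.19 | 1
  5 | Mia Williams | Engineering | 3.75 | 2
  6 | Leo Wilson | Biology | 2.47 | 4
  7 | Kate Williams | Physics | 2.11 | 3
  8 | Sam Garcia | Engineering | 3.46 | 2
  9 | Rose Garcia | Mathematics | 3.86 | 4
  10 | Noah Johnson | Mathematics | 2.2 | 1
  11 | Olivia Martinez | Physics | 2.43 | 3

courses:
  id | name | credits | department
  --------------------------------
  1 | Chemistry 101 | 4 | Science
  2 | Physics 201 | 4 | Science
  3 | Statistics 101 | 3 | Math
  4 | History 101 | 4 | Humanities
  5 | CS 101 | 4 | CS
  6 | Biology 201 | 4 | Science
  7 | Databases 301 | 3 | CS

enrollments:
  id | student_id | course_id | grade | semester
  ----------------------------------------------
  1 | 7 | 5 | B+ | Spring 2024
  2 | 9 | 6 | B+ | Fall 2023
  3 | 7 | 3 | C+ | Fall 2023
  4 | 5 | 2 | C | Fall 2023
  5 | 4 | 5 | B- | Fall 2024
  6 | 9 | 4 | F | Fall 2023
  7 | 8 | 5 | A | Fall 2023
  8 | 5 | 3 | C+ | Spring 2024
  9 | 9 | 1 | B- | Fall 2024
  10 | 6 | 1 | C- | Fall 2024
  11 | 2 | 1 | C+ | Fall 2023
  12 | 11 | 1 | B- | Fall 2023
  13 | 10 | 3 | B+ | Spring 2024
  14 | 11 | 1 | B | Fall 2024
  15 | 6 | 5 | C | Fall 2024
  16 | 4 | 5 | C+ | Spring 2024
SELECT name, credits FROM courses ORDER BY credits ASC LIMIT 5

Execution result:
name | credits
Statistics 101 | 3
Databases 301 | 3
Chemistry 101 | 4
Physics 201 | 4
History 101 | 4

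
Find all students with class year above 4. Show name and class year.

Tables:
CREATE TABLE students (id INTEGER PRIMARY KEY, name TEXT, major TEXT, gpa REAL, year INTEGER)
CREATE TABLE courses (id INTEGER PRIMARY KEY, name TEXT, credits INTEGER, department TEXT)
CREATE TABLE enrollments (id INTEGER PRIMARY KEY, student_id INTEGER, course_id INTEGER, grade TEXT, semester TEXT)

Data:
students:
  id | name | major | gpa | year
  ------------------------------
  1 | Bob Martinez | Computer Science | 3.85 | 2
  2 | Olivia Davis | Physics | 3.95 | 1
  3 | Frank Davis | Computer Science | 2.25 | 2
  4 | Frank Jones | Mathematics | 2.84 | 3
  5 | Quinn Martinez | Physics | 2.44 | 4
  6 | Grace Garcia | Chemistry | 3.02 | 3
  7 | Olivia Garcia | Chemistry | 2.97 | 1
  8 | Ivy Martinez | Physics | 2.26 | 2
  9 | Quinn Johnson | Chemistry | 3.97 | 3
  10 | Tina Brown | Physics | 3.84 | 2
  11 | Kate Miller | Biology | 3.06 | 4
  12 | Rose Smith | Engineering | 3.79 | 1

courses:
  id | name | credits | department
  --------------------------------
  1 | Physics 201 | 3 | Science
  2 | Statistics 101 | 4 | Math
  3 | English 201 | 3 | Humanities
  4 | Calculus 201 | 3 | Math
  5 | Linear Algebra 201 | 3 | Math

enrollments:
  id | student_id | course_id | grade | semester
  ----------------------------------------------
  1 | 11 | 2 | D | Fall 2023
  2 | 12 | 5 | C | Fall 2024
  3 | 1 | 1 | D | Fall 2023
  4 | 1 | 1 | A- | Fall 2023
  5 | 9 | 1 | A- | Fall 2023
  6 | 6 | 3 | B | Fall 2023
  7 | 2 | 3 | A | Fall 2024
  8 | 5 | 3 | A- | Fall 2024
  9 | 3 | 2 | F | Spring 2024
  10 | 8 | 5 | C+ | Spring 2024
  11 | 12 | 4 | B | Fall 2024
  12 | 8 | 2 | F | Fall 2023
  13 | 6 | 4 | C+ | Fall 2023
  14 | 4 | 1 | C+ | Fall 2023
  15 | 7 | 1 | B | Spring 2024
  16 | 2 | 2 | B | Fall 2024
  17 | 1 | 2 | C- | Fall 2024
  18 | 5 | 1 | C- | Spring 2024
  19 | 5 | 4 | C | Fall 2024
SELECT name, year FROM students WHERE year > 4

Execution result:
(no rows)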